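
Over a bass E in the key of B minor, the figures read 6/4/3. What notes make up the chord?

E, G, A, C#

A third above E in this key is G.
A fourth above E in this key is A.
A sixth above E in this key is C#.
Together with the bass E, this spells A dominant seventh in second inversion.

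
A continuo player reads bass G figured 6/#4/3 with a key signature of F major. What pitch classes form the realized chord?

G, Bb, C#, E

A third above G in this key is Bb.
A fourth above G in this key is C, raised to C# by the sharp.
A sixth above G in this key is E.
Together with the bass G, this spells C# diminished seventh in second inversion.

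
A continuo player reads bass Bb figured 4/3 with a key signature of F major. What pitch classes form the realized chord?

Bb, D, E, G

The written figures 4/3 are shorthand for 6/4/3: the 6 is implied.
A third above Bb in this key is D.
A fourth above Bb in this key is E.
A sixth above Bb in this key is G.
Together with the bass Bb, this spells E half-diminished seventh in second inversion.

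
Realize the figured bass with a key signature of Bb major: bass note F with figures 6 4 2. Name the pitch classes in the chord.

A second above F in this key is G.
A fourth above F in this key is Bb.
A sixth above F in this key is D.
Together with the bass F, this spells G minor seventh in third inversion.

F, G, Bb, D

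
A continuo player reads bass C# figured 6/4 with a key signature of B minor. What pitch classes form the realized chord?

C#, F#, A

A fourth above C# in this key is F#.
A sixth above C# in this key is A.
Together with the bass C#, this spells F# minor in second inversion.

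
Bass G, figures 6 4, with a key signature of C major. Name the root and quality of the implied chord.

C major

The figures 6 4 indicate a triad in second inversion.
In second inversion the root lies a fourth above the bass: a fourth above G in C major is C.
The chord tones are G, C, E, giving C major.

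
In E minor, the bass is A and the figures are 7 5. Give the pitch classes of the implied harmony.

The written figures 7 5 are shorthand for 7/5/3: the 3 is implied.
A third above A in this key is C.
A fifth above A in this key is E.
A seventh above A in this key is G.
Together with the bass A, this spells A minor seventh in root position.

A, C, E, G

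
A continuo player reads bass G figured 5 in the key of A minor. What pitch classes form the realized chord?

G, B, D

The written figures 5 are shorthand for 5/3: the 3 is implied.
A third above G in this key is B.
A fifth above G in this key is D.
Together with the bass G, this spells G major in root position.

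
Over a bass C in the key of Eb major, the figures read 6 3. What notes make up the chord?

C, Eb, Ab

A third above C in this key is Eb.
A sixth above C in this key is Ab.
Together with the bass C, this spells Ab major in first inversion.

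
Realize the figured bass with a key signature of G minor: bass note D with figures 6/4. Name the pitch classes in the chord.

D, G, Bb

A fourth above D in this key is G.
A sixth above D in this key is Bb.
Together with the bass D, this spells G minor in second inversion.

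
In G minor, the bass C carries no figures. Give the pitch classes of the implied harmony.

An unfigured bass implies 5/3.
A third above C in this key is Eb.
A fifth above C in this key is G.
Together with the bass C, this spells C minor in root position.

C, Eb, G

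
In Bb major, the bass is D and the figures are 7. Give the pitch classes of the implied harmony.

D, F, A, C

The written figures 7 are shorthand for 7/5/3: the 5/3 are implied.
A third above D in this key is F.
A fifth above D in this key is A.
A seventh above D in this key is C.
Together with the bass D, this spells D minor seventh in root position.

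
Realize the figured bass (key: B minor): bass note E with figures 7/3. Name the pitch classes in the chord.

E, G, B, D

The written figures 7/3 are shorthand for 7/5/3: the 5 is implied.
A third above E in this key is G.
A fifth above E in this key is B.
A seventh above E in this key is D.
Together with the bass E, this spells E minor seventh in root position.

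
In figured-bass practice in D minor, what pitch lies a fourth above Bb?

E

Counting 3 letter steps above Bb lands on E; in D minor, that letter is E.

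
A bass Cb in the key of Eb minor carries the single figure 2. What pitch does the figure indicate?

Counting 1 letter step above Cb lands on D; in Eb minor, that letter is Db.

Db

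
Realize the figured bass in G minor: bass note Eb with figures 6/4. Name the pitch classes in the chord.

Eb, A, C

A fourth above Eb in this key is A.
A sixth above Eb in this key is C.
Together with the bass Eb, this spells A diminished in second inversion.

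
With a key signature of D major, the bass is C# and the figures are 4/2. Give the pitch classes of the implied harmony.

The written figures 4/2 are shorthand for 6/4/2: the 6 is implied.
A second above C# in this key is D.
A fourth above C# in this key is F#.
A sixth above C# in this key is A.
Together with the bass C#, this spells D major seventh in third inversion.

C#, D, F#, A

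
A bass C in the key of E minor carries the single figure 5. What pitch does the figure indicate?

G

Counting 4 letter steps above C lands on G; in E minor, that letter is G.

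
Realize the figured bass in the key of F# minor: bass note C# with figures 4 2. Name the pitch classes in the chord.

The written figures 4 2 are shorthand for 6/4/2: the 6 is implied.
A second above C# in this key is D.
A fourth above C# in this key is F#.
A sixth above C# in this key is A.
Together with the bass C#, this spells D major seventh in third inversion.

C#, D, F#, A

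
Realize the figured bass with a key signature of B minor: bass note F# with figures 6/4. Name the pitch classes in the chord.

F#, B, D

A fourth above F# in this key is B.
A sixth above F# in this key is D.
Together with the bass F#, this spells B minor in second inversion.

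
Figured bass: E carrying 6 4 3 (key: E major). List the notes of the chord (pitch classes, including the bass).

A third above E in this key is G#.
A fourth above E in this key is A.
A sixth above E in this key is C#.
Together with the bass E, this spells A major seventh in second inversion.

E, G#, A, C#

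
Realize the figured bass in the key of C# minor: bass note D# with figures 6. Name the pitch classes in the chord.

The written figures 6 are shorthand for 6/3: the 3 is implied.
A third above D# in this key is F#.
A sixth above D# in this key is B.
Together with the bass D#, this spells B major in first inversion.

D#, F#, B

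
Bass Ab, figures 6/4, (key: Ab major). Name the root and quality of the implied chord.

The figures 6/4 indicate a triad in second inversion.
In second inversion the root lies a fourth above the bass: a fourth above Ab in Ab major is Db.
The chord tones are Ab, Db, F, giving Db major.

Db major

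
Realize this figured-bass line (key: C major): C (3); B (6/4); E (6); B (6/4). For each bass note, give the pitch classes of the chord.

C, E, G | B, E, G | E, G, C | B, E, G

C (5/3): C, E, G.
B (6/4): B, E, G.
E (6/3): E, G, C.
B (6/4): B, E, G.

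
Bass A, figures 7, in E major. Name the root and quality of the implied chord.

The figures 7 indicate a seventh chord in root position.
In root position the bass is the root, so the root is A.
The chord tones are A, C#, E, G#, giving A major seventh.

A major seventh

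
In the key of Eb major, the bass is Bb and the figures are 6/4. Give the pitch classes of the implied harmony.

A fourth above Bb in this key is Eb.
A sixth above Bb in this key is G.
Together with the bass Bb, this spells Eb major in second inversion.

Bb, Eb, G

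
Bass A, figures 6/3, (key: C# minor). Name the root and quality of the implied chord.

The figures 6/3 indicate a triad in first inversion.
In first inversion the root lies a sixth above the bass: a sixth above A in C# minor is F#.
The chord tones are A, C#, F#, giving F# minor.

F# minor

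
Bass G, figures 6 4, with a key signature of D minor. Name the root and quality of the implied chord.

The figures 6 4 indicate a triad in second inversion.
In second inversion the root lies a fourth above the bass: a fourth above G in D minor is C.
The chord tones are G, C, E, giving C major.

C major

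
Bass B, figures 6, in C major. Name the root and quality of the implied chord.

The figures 6 indicate a triad in first inversion.
In first inversion the root lies a sixth above the bass: a sixth above B in C major is G.
The chord tones are B, D, G, giving G major.

G major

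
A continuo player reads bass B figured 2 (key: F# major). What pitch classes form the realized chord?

The written figures 2 are shorthand for 6/4/2: the 6/4 are implied.
A second above B in this key is C#.
A fourth above B in this key is E#.
A sixth above B in this key is G#.
Together with the bass B, this spells C# dominant seventh in third inversion.

B, C#, E#, G#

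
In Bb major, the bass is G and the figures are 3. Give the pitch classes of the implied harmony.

G, Bb, D

The written figures 3 are shorthand for 5/3: the 5 is implied.
A third above G in this key is Bb.
A fifth above G in this key is D.
Together with the bass G, this spells G minor in root position.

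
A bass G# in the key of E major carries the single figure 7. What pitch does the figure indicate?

F#

Counting 6 letter steps above G# lands on F; in E major, that letter is F#.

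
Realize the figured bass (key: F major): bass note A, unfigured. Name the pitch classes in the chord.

An unfigured bass implies 5/3.
A third above A in this key is C.
A fifth above A in this key is E.
Together with the bass A, this spells A minor in root position.

A, C, E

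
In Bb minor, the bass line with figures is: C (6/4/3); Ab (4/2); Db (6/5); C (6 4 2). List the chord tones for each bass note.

C (6/4/3): C, Eb, F, Ab.
Ab (6/4/2): Ab, Bb, Db, F.
Db (6/5/3): Db, F, Ab, Bb.
C (6/4/2): C, Db, F, Ab.

C, Eb, F, Ab | Ab, Bb, Db, F | Db, F, Ab, Bb | C, Db, F, Ab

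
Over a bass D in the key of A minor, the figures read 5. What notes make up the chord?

The written figures 5 are shorthand for 5/3: the 3 is implied.
A third above D in this key is F.
A fifth above D in this key is A.
Together with the bass D, this spells D minor in root position.

D, F, A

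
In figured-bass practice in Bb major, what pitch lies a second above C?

Counting 1 letter step above C lands on D; in Bb major, that letter is D.

D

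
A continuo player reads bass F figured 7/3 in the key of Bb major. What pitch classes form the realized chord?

The written figures 7/3 are shorthand for 7/5/3: the 5 is implied.
A third above F in this key is A.
A fifth above F in this key is C.
A seventh above F in this key is Eb.
Together with the bass F, this spells F dominant seventh in root position.

F, A, C, Eb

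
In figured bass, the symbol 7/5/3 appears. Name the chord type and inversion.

seventh chord, root position

Intervals of 7/5/3 above the bass form a seventh chord; the bass is the root, so this is root position.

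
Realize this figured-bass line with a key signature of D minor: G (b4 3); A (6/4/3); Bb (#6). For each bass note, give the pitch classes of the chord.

G (6/b4/3): G, Bb, Cb, E.
A (6/4/3): A, C, D, F.
Bb (#6/3): Bb, D, G#.

G, Bb, Cb, E | A, C, D, F | Bb, D, G#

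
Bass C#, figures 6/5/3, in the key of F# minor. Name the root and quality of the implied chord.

A major seventh

The figures 6/5/3 indicate a seventh chord in first inversion.
In first inversion the root lies a sixth above the bass: a sixth above C# in F# minor is A.
The chord tones are C#, E, G#, A, giving A major seventh.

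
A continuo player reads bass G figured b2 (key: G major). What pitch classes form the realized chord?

The written figures b2 are shorthand for 6/4/2: the 6/4 are implied.
A second above G in this key is A, lowered to Ab by the flat.
A fourth above G in this key is C.
A sixth above G in this key is E.
Together with the bass G, this spells Ab augmented major seventh in third inversion.

G, Ab, C, E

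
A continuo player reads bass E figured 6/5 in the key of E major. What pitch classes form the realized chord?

The written figures 6/5 are shorthand for 6/5/3: the 3 is implied.
A third above E in this key is G#.
A fifth above E in this key is B.
A sixth above E in this key is C#.
Together with the bass E, this spells C# minor seventh in first inversion.

E, G#, B, C#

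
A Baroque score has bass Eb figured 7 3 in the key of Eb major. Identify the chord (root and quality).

Eb major seventh

The figures 7 3 indicate a seventh chord in root position.
In root position the bass is the root, so the root is Eb.
The chord tones are Eb, G, Bb, D, giving Eb major seventh.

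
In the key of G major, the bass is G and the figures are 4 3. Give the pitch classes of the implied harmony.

The written figures 4 3 are shorthand for 6/4/3: the 6 is implied.
A third above G in this key is B.
A fourth above G in this key is C.
A sixth above G in this key is E.
Together with the bass G, this spells C major seventh in second inversion.

G, B, C, E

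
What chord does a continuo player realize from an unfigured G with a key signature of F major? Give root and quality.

An unfigured bass indicates a triad in root position.
In root position the bass is the root, so the root is G.
The chord tones are G, Bb, D, giving G minor.

G minor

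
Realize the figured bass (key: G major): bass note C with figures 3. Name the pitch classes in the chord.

C, E, G

The written figures 3 are shorthand for 5/3: the 5 is implied.
A third above C in this key is E.
A fifth above C in this key is G.
Together with the bass C, this spells C major in root position.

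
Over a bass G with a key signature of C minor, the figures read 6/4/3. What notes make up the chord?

A third above G in this key is Bb.
A fourth above G in this key is C.
A sixth above G in this key is Eb.
Together with the bass G, this spells C minor seventh in second inversion.

G, Bb, C, Eb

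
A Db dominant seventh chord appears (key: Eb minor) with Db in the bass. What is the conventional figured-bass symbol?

7

Db is the root of Db dominant seventh, so the chord is in root position.
A seventh chord in root position is figured 7/5/3, conventionally abbreviated 7.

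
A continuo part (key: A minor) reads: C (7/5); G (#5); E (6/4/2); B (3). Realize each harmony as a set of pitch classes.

C (7/5/3): C, E, G, B.
G (#5/3): G, B, D#.
E (6/4/2): E, F, A, C.
B (5/3): B, D, F.

C, E, G, B | G, B, D# | E, F, A, C | B, D, F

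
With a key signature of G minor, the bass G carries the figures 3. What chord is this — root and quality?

The figures 3 indicate a triad in root position.
In root position the bass is the root, so the root is G.
The chord tones are G, Bb, D, giving G minor.

G minor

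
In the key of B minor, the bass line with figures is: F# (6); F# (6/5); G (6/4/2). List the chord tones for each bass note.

F#, A, D | F#, A, C#, D | G, A, C#, E

F# (6/3): F#, A, D.
F# (6/5/3): F#, A, C#, D.
G (6/4/2): G, A, C#, E.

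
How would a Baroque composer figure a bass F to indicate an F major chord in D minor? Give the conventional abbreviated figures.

F is the root of F major, so the chord is in root position.
A triad in root position is figured 5/3, conventionally abbreviated (no figures — root-position triad).

no figures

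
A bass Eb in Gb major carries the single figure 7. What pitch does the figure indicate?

Db

Counting 6 letter steps above Eb lands on D; in Gb major, that letter is Db.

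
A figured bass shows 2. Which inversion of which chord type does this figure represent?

2 is shorthand for 6/4/2.
Intervals of 6/4/2 above the bass form a seventh chord; the bass is the seventh, so this is third inversion.

seventh chord, third inversion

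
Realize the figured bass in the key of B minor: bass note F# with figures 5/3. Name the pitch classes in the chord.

F#, A, C#

A third above F# in this key is A.
A fifth above F# in this key is C#.
Together with the bass F#, this spells F# minor in root position.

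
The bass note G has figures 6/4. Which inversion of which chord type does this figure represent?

Intervals of 6/4 above the bass form a triad; the bass is the fifth, so this is second inversion.

triad, second inversion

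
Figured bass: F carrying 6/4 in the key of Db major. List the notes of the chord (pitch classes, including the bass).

F, Bb, Db

A fourth above F in this key is Bb.
A sixth above F in this key is Db.
Together with the bass F, this spells Bb minor in second inversion.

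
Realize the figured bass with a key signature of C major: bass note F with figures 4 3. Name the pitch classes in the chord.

The written figures 4 3 are shorthand for 6/4/3: the 6 is implied.
A third above F in this key is A.
A fourth above F in this key is B.
A sixth above F in this key is D.
Together with the bass F, this spells B half-diminished seventh in second inversion.

F, A, B, D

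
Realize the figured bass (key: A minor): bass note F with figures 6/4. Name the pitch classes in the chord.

A fourth above F in this key is B.
A sixth above F in this key is D.
Together with the bass F, this spells B diminished in second inversion.

F, B, D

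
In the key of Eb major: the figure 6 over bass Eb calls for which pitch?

Counting 5 letter steps above Eb lands on C; in Eb major, that letter is C.

C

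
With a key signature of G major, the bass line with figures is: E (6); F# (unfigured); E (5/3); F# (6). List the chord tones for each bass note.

E, G, C | F#, A, C | E, G, B | F#, A, D

E (6/3): E, G, C.
F# (5/3): F#, A, C.
E (5/3): E, G, B.
F# (6/3): F#, A, D.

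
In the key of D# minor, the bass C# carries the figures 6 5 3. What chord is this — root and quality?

The figures 6 5 3 indicate a seventh chord in first inversion.
In first inversion the root lies a sixth above the bass: a sixth above C# in D# minor is A#.
The chord tones are C#, E#, G#, A#, giving A# minor seventh.

A# minor seventh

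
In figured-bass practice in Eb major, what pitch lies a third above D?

Counting 2 letter steps above D lands on F; in Eb major, that letter is F.

F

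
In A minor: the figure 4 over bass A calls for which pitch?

Counting 3 letter steps above A lands on D; in A minor, that letter is D.

D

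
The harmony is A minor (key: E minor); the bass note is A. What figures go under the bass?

no figures

A is the root of A minor, so the chord is in root position.
A triad in root position is figured 5/3, conventionally abbreviated (no figures — root-position triad).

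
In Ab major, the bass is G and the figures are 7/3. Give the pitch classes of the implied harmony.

G, Bb, Db, F

The written figures 7/3 are shorthand for 7/5/3: the 5 is implied.
A third above G in this key is Bb.
A fifth above G in this key is Db.
A seventh above G in this key is F.
Together with the bass G, this spells G half-diminished seventh in root position.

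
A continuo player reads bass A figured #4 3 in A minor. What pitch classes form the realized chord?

The written figures #4 3 are shorthand for 6/4/3: the 6 is implied.
A third above A in this key is C.
A fourth above A in this key is D, raised to D# by the sharp.
A sixth above A in this key is F.

A, C, D#, F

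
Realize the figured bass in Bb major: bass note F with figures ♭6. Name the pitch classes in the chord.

The written figures ♭6 are shorthand for 6/3: the 3 is implied.
A third above F in this key is A.
A sixth above F in this key is D, lowered to Db by the flat.
Together with the bass F, this spells Db augmented in first inversion.

F, A, Db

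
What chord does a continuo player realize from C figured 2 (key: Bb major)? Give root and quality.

The figures 2 indicate a seventh chord in third inversion.
In third inversion the root lies a second above the bass: a second above C in Bb major is D.
The chord tones are C, D, F, A, giving D minor seventh.

D minor seventh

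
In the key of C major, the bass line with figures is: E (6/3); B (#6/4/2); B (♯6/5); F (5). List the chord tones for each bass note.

E (6/3): E, G, C.
B (#6/4/2): B, C, E, G#.
B (#6/5/3): B, D, F, G#.
F (5/3): F, A, C.

E, G, C | B, C, E, G# | B, D, F, G# | F, A, C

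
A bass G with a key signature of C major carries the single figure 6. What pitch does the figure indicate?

Counting 5 letter steps above G lands on E; in C major, that letter is E.

E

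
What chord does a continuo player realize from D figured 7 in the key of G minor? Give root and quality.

The figures 7 indicate a seventh chord in root position.
In root position the bass is the root, so the root is D.
The chord tones are D, F, A, C, giving D minor seventh.

D minor seventh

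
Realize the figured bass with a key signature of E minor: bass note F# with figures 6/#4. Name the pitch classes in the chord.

F#, B#, D

A fourth above F# in this key is B, raised to B# by the sharp.
A sixth above F# in this key is D.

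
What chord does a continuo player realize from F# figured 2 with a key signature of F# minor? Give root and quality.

The figures 2 indicate a seventh chord in third inversion.
In third inversion the root lies a second above the bass: a second above F# in F# minor is G#.
The chord tones are F#, G#, B, D, giving G# half-diminished seventh.

G# half-diminished seventh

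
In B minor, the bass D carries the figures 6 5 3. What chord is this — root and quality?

B minor seventh

The figures 6 5 3 indicate a seventh chord in first inversion.
In first inversion the root lies a sixth above the bass: a sixth above D in B minor is B.
The chord tones are D, F#, A, B, giving B minor seventh.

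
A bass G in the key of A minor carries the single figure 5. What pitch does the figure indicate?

Counting 4 letter steps above G lands on D; in A minor, that letter is D.

D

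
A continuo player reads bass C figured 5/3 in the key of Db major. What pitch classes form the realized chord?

A third above C in this key is Eb.
A fifth above C in this key is Gb.
Together with the bass C, this spells C diminished in root position.

C, Eb, Gb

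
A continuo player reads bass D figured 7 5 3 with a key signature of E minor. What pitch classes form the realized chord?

D, F#, A, C

A third above D in this key is F#.
A fifth above D in this key is A.
A seventh above D in this key is C.
Together with the bass D, this spells D dominant seventh in root position.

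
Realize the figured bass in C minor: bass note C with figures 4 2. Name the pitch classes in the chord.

The written figures 4 2 are shorthand for 6/4/2: the 6 is implied.
A second above C in this key is D.
A fourth above C in this key is F.
A sixth above C in this key is Ab.
Together with the bass C, this spells D half-diminished seventh in third inversion.

C, D, F, Ab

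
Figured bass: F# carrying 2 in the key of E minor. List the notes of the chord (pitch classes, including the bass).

The written figures 2 are shorthand for 6/4/2: the 6/4 are implied.
A second above F# in this key is G.
A fourth above F# in this key is B.
A sixth above F# in this key is D.
Together with the bass F#, this spells G major seventh in third inversion.

F#, G, B, D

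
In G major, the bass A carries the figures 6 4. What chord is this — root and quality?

D major

The figures 6 4 indicate a triad in second inversion.
In second inversion the root lies a fourth above the bass: a fourth above A in G major is D.
The chord tones are A, D, F#, giving D major.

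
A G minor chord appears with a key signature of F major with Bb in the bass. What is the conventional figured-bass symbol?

6

Bb is the third of G minor, so the chord is in first inversion.
A triad in first inversion is figured 6/3, conventionally abbreviated 6.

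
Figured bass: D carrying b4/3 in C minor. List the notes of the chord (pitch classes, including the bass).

D, F, Gb, Bb

The written figures b4/3 are shorthand for 6/4/3: the 6 is implied.
A third above D in this key is F.
A fourth above D in this key is G, lowered to Gb by the flat.
A sixth above D in this key is Bb.
Together with the bass D, this spells Gb augmented major seventh in second inversion.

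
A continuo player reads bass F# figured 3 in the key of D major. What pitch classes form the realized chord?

F#, A, C#

The written figures 3 are shorthand for 5/3: the 5 is implied.
A third above F# in this key is A.
A fifth above F# in this key is C#.
Together with the bass F#, this spells F# minor in root position.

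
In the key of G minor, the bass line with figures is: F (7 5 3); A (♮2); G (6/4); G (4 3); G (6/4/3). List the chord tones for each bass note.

F, A, C, Eb | A, B, D, F | G, C, Eb | G, Bb, C, Eb | G, Bb, C, Eb

F (7/5/3): F, A, C, Eb.
A (6/4/♮2): A, B, D, F.
G (6/4): G, C, Eb.
G (6/4/3): G, Bb, C, Eb.
G (6/4/3): G, Bb, C, Eb.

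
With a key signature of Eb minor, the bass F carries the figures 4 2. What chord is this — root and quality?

The figures 4 2 indicate a seventh chord in third inversion.
In third inversion the root lies a second above the bass: a second above F in Eb minor is Gb.
The chord tones are F, Gb, Bb, Db, giving Gb major seventh.

Gb major seventh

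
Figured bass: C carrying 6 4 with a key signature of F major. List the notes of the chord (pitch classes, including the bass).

C, F, A

A fourth above C in this key is F.
A sixth above C in this key is A.
Together with the bass C, this spells F major in second inversion.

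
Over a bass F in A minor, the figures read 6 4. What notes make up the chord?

A fourth above F in this key is B.
A sixth above F in this key is D.
Together with the bass F, this spells B diminished in second inversion.

F, B, D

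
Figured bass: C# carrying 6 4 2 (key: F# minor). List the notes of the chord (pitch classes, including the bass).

C#, D, F#, A

A second above C# in this key is D.
A fourth above C# in this key is F#.
A sixth above C# in this key is A.
Together with the bass C#, this spells D major seventh in third inversion.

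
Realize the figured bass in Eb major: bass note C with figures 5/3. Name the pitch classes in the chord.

A third above C in this key is Eb.
A fifth above C in this key is G.
Together with the bass C, this spells C minor in root position.

C, Eb, G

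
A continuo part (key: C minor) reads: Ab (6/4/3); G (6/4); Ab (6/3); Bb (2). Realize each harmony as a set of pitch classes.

Ab, C, D, F | G, C, Eb | Ab, C, F | Bb, C, Eb, G

Ab (6/4/3): Ab, C, D, F.
G (6/4): G, C, Eb.
Ab (6/3): Ab, C, F.
Bb (6/4/2): Bb, C, Eb, G.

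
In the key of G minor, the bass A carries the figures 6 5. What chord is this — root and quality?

F dominant seventh

The figures 6 5 indicate a seventh chord in first inversion.
In first inversion the root lies a sixth above the bass: a sixth above A in G minor is F.
The chord tones are A, C, Eb, F, giving F dominant seventh.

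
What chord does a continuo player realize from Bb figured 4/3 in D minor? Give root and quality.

E half-diminished seventh

The figures 4/3 indicate a seventh chord in second inversion.
In second inversion the root lies a fourth above the bass: a fourth above Bb in D minor is E.
The chord tones are Bb, D, E, G, giving E half-diminished seventh.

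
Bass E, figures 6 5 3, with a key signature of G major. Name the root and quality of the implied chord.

C major seventh

The figures 6 5 3 indicate a seventh chord in first inversion.
In first inversion the root lies a sixth above the bass: a sixth above E in G major is C.
The chord tones are E, G, B, C, giving C major seventh.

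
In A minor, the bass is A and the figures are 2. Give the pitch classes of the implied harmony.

A, B, D, F

The written figures 2 are shorthand for 6/4/2: the 6/4 are implied.
A second above A in this key is B.
A fourth above A in this key is D.
A sixth above A in this key is F.
Together with the bass A, this spells B half-diminished seventh in third inversion.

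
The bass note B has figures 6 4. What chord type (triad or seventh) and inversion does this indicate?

triad, second inversion

Intervals of 6/4 above the bass form a triad; the bass is the fifth, so this is second inversion.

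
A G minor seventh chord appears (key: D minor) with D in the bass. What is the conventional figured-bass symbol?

D is the fifth of G minor seventh, so the chord is in second inversion.
A seventh chord in second inversion is figured 6/4/3, conventionally abbreviated 4/3.

4/3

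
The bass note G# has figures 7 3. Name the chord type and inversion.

7 3 is shorthand for 7/5/3.
Intervals of 7/5/3 above the bass form a seventh chord; the bass is the root, so this is root position.

seventh chord, root position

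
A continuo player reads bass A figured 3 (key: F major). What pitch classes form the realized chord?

A, C, E

The written figures 3 are shorthand for 5/3: the 5 is implied.
A third above A in this key is C.
A fifth above A in this key is E.
Together with the bass A, this spells A minor in root position.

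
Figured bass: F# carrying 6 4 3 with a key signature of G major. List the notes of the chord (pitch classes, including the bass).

A third above F# in this key is A.
A fourth above F# in this key is B.
A sixth above F# in this key is D.
Together with the bass F#, this spells B minor seventh in second inversion.

F#, A, B, D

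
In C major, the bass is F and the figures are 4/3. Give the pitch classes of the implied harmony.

F, A, B, D

The written figures 4/3 are shorthand for 6/4/3: the 6 is implied.
A third above F in this key is A.
A fourth above F in this key is B.
A sixth above F in this key is D.
Together with the bass F, this spells B half-diminished seventh in second inversion.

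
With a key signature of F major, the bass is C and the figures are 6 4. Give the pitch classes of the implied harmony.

A fourth above C in this key is F.
A sixth above C in this key is A.
Together with the bass C, this spells F major in second inversion.

C, F, A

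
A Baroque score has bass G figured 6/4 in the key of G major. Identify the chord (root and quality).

C major

The figures 6/4 indicate a triad in second inversion.
In second inversion the root lies a fourth above the bass: a fourth above G in G major is C.
The chord tones are G, C, E, giving C major.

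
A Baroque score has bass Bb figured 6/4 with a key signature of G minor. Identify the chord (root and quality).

The figures 6/4 indicate a triad in second inversion.
In second inversion the root lies a fourth above the bass: a fourth above Bb in G minor is Eb.
The chord tones are Bb, Eb, G, giving Eb major.

Eb major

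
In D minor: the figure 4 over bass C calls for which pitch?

Counting 3 letter steps above C lands on F; in D minor, that letter is F.

F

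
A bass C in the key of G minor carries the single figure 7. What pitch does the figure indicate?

Bb

Counting 6 letter steps above C lands on B; in G minor, that letter is Bb.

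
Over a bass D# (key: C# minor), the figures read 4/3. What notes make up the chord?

The written figures 4/3 are shorthand for 6/4/3: the 6 is implied.
A third above D# in this key is F#.
A fourth above D# in this key is G#.
A sixth above D# in this key is B.
Together with the bass D#, this spells G# minor seventh in second inversion.

D#, F#, G#, B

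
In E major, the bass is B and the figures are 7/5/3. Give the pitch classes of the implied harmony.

A third above B in this key is D#.
A fifth above B in this key is F#.
A seventh above B in this key is A.
Together with the bass B, this spells B dominant seventh in root position.

B, D#, F#, A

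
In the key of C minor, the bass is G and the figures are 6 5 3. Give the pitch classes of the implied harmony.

G, Bb, D, Eb

A third above G in this key is Bb.
A fifth above G in this key is D.
A sixth above G in this key is Eb.
Together with the bass G, this spells Eb major seventh in first inversion.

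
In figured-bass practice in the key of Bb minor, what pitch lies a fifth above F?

Counting 4 letter steps above F lands on C; in Bb minor, that letter is C.

C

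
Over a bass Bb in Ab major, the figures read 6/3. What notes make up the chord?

Bb, Db, G

A third above Bb in this key is Db.
A sixth above Bb in this key is G.
Together with the bass Bb, this spells G diminished in first inversion.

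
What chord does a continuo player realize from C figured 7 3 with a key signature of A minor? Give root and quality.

C major seventh

The figures 7 3 indicate a seventh chord in root position.
In root position the bass is the root, so the root is C.
The chord tones are C, E, G, B, giving C major seventh.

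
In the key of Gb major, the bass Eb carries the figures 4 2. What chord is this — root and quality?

The figures 4 2 indicate a seventh chord in third inversion.
In third inversion the root lies a second above the bass: a second above Eb in Gb major is F.
The chord tones are Eb, F, Ab, Cb, giving F half-diminished seventh.

F half-diminished seventh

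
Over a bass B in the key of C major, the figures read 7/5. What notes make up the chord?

The written figures 7/5 are shorthand for 7/5/3: the 3 is implied.
A third above B in this key is D.
A fifth above B in this key is F.
A seventh above B in this key is A.
Together with the bass B, this spells B half-diminished seventh in root position.

B, D, F, A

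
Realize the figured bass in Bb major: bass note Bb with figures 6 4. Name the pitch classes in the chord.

Bb, Eb, G

A fourth above Bb in this key is Eb.
A sixth above Bb in this key is G.
Together with the bass Bb, this spells Eb major in second inversion.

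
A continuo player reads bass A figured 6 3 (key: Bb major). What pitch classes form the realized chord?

A, C, F

A third above A in this key is C.
A sixth above A in this key is F.
Together with the bass A, this spells F major in first inversion.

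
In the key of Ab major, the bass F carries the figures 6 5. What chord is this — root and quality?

Db major seventh

The figures 6 5 indicate a seventh chord in first inversion.
In first inversion the root lies a sixth above the bass: a sixth above F in Ab major is Db.
The chord tones are F, Ab, C, Db, giving Db major seventh.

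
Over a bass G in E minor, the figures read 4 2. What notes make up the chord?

The written figures 4 2 are shorthand for 6/4/2: the 6 is implied.
A second above G in this key is A.
A fourth above G in this key is C.
A sixth above G in this key is E.
Together with the bass G, this spells A minor seventh in third inversion.

G, A, C, E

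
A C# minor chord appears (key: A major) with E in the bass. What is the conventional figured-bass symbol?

E is the third of C# minor, so the chord is in first inversion.
A triad in first inversion is figured 6/3, conventionally abbreviated 6.

6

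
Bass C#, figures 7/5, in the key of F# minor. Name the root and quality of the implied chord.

C# minor seventh

The figures 7/5 indicate a seventh chord in root position.
In root position the bass is the root, so the root is C#.
The chord tones are C#, E, G#, B, giving C# minor seventh.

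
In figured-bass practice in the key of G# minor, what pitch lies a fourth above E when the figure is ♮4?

Counting 3 letter steps above E lands on A; in G# minor, that letter is A#.
The ♮4 figure makes it natural, giving A.

A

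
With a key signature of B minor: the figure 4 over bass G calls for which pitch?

Counting 3 letter steps above G lands on C; in B minor, that letter is C#.

C#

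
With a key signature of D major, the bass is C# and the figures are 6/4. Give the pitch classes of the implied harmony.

C#, F#, A

A fourth above C# in this key is F#.
A sixth above C# in this key is A.
Together with the bass C#, this spells F# minor in second inversion.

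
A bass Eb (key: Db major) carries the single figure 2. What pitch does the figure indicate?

F

Counting 1 letter step above Eb lands on F; in Db major, that letter is F.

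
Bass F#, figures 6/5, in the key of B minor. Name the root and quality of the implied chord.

D major seventh

The figures 6/5 indicate a seventh chord in first inversion.
In first inversion the root lies a sixth above the bass: a sixth above F# in B minor is D.
The chord tones are F#, A, C#, D, giving D major seventh.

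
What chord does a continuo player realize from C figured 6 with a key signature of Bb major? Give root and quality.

A diminished

The figures 6 indicate a triad in first inversion.
In first inversion the root lies a sixth above the bass: a sixth above C in Bb major is A.
The chord tones are C, Eb, A, giving A diminished.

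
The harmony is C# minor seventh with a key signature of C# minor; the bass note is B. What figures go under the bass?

B is the seventh of C# minor seventh, so the chord is in third inversion.
A seventh chord in third inversion is figured 6/4/2, conventionally abbreviated 4/2.

4/2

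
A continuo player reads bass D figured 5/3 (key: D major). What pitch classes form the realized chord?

A third above D in this key is F#.
A fifth above D in this key is A.
Together with the bass D, this spells D major in root position.

D, F#, A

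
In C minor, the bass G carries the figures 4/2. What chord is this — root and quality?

Ab major seventh

The figures 4/2 indicate a seventh chord in third inversion.
In third inversion the root lies a second above the bass: a second above G in C minor is Ab.
The chord tones are G, Ab, C, Eb, giving Ab major seventh.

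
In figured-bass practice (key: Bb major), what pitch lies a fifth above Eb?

Counting 4 letter steps above Eb lands on B; in Bb major, that letter is Bb.

Bb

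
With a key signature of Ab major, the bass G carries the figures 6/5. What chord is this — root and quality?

The figures 6/5 indicate a seventh chord in first inversion.
In first inversion the root lies a sixth above the bass: a sixth above G in Ab major is Eb.
The chord tones are G, Bb, Db, Eb, giving Eb dominant seventh.

Eb dominant seventh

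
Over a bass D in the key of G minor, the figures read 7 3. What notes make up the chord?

The written figures 7 3 are shorthand for 7/5/3: the 5 is implied.
A third above D in this key is F.
A fifth above D in this key is A.
A seventh above D in this key is C.
Together with the bass D, this spells D minor seventh in root position.

D, F, A, C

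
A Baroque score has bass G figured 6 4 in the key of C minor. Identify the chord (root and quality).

C minor

The figures 6 4 indicate a triad in second inversion.
In second inversion the root lies a fourth above the bass: a fourth above G in C minor is C.
The chord tones are G, C, Eb, giving C minor.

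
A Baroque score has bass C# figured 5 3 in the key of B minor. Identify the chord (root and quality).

The figures 5 3 indicate a triad in root position.
In root position the bass is the root, so the root is C#.
The chord tones are C#, E, G, giving C# diminished.

C# diminished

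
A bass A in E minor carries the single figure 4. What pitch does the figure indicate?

Counting 3 letter steps above A lands on D; in E minor, that letter is D.

D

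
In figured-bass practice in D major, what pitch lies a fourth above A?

D

Counting 3 letter steps above A lands on D; in D major, that letter is D.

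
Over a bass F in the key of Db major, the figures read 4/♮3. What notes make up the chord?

F, A, Bb, Db

The written figures 4/♮3 are shorthand for 6/4/3: the 6 is implied.
A third above F in this key is Ab, made natural (A) by the ♮ figure.
A fourth above F in this key is Bb.
A sixth above F in this key is Db.
Together with the bass F, this spells Bb minor-major seventh in second inversion.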